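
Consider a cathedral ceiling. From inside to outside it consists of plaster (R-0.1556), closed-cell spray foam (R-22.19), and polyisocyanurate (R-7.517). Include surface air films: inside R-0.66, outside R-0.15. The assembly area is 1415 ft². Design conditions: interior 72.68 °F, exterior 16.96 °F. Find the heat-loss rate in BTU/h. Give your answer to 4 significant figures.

2570 BTU/h

R_total = 0.66 + 0.1556 + 22.19 + 7.517 + 0.15 = 30.673 ft²·°F·h/BTU
Q = A·ΔT/R = 1415 × (72.68 − 16.96) / 30.673 = 2570.5 BTU/h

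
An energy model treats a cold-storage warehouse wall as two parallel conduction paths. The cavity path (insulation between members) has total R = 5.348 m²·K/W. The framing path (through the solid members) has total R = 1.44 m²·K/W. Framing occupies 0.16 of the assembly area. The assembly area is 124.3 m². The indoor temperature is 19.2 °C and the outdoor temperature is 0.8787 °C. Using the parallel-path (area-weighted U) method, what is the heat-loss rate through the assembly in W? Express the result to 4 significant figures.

610.7 W

U_eff = 0.84/5.348 + 0.16/1.44 = 0.15707 + 0.11111 = 0.26818
R_eff = 1/U_eff = 3.7289 m²·K/W
Q = 124.3 × (19.2 − 0.8787) / 3.7289 = 610.73 W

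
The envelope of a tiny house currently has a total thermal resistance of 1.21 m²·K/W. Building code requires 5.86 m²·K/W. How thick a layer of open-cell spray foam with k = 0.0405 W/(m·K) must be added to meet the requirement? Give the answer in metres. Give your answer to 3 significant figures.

ΔR = 5.86 − 1.21 = 4.65 m²·K/W
L = ΔR × k = 4.65 × 0.0405 = 0.1883 m

0.188 m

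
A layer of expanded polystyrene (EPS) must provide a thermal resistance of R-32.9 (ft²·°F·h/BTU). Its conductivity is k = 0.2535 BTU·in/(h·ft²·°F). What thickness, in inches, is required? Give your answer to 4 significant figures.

L = R × k = 32.9 × 0.2535 = 8.3401 in

8.340 in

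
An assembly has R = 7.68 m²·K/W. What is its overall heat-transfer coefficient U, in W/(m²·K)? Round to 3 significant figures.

U = 1/R = 1/7.68 = 0.1302

0.130 W/(m²·K)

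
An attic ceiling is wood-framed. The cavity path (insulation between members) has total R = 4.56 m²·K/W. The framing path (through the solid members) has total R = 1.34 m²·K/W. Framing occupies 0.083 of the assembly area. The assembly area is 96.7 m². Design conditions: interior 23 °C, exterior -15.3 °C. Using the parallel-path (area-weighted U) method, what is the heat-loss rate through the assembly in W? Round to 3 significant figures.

U_eff = 0.917/4.56 + 0.083/1.34 = 0.2011 + 0.06194 = 0.263
R_eff = 1/U_eff = 3.802 m²·K/W
Q = 96.7 × (23 − (-15.3)) / 3.802 = 974.2 W

974 W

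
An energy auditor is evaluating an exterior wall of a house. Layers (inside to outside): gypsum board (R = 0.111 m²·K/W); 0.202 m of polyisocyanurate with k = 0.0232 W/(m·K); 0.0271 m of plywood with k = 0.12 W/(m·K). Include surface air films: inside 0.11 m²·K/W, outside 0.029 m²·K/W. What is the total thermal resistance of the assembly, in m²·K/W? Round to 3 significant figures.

9.18 m²·K/W

0.202/0.0232 = 8.707
0.0271/0.12 = 0.2258
R_total = 0.11 + 0.111 + 8.707 + 0.2258 + 0.029 = 9.183 m²·K/W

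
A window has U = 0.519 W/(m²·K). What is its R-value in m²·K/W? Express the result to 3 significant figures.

R = 1/U = 1/0.519 = 1.927

1.93 m²·K/W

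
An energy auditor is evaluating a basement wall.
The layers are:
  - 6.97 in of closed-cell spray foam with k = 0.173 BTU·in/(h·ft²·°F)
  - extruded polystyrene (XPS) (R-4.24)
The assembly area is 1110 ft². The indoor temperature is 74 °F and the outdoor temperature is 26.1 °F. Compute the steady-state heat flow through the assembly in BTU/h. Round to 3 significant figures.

1190 BTU/h

6.97/0.173 = 40.29
R_total = 40.29 + 4.24 = 44.53 ft²·°F·h/BTU
Q = A·ΔT/R = 1110 × (74 − 26.1) / 44.53 = 1194 BTU/h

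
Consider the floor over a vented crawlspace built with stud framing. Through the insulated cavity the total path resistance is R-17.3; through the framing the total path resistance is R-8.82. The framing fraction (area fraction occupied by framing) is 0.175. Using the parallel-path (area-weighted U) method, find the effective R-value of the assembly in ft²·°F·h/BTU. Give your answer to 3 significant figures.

14.8 ft²·°F·h/BTU

U_eff = 0.825/17.3 + 0.175/8.82 = 0.04769 + 0.01984 = 0.06753
R_eff = 1/U_eff = 14.81 ft²·°F·h/BTU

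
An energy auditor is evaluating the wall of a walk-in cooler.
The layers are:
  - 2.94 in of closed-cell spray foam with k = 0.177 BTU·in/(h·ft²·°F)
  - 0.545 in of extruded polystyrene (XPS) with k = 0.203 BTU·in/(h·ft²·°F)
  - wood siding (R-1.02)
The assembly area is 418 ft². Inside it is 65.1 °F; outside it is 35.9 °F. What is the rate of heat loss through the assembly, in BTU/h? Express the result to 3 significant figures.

2.94/0.177 = 16.61
0.545/0.203 = 2.685
R_total = 16.61 + 2.685 + 1.02 = 20.31 ft²·°F·h/BTU
Q = A·ΔT/R = 418 × (65.1 − 35.9) / 20.31 = 600.8 BTU/h

601 BTU/h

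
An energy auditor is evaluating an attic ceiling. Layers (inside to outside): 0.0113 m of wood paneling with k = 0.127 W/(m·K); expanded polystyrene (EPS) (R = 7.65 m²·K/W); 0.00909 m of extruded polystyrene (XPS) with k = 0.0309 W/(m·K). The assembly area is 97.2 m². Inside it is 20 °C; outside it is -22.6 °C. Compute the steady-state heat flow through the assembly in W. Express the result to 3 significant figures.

515 W

0.0113/0.127 = 0.08898
0.00909/0.0309 = 0.2942
R_total = 0.08898 + 7.65 + 0.2942 = 8.033 m²·K/W
Q = A·ΔT/R = 97.2 × (20 − (-22.6)) / 8.033 = 515.5 W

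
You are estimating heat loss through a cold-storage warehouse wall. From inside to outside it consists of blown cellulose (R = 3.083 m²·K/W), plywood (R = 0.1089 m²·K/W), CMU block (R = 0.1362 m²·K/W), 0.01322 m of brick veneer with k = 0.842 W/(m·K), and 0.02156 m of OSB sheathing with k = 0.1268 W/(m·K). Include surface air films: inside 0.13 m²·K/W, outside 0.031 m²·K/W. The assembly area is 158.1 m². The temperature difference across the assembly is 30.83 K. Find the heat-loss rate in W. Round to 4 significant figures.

0.01322/0.842 = 0.015701
0.02156/0.1268 = 0.17003
R_total = 0.13 + 3.083 + 0.1089 + 0.1362 + 0.015701 + 0.17003 + 0.031 = 3.6748 m²·K/W
Q = A·ΔT/R = 158.1 × 30.83 / 3.6748 = 1326.4 W

1326 W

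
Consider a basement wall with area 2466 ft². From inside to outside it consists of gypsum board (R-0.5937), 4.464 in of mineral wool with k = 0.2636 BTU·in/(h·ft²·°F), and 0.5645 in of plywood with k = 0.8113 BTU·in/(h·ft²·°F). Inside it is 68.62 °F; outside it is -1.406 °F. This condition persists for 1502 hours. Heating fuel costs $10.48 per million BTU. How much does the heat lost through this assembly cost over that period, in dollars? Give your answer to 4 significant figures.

4.464/0.2636 = 16.935
0.5645/0.8113 = 0.6958
R_total = 0.5937 + 16.935 + 0.6958 = 18.224 ft²·°F·h/BTU
Q = 2466 × (68.62 − (-1.406)) / 18.224 = 9475.5 BTU/h
E = 9475.5 × 1502 = 14232000 BTU
Cost = 14232000/10⁶ × 10.48 = $149.15

149.2 dollars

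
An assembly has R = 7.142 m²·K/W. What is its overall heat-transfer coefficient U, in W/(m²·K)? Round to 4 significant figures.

U = 1/R = 1/7.142 = 0.14002

0.1400 W/(m²·K)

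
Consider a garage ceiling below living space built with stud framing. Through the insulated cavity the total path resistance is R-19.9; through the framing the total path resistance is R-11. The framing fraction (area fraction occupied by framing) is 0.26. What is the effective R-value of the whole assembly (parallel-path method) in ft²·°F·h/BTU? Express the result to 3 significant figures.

16.4 ft²·°F·h/BTU

U_eff = 0.74/19.9 + 0.26/11 = 0.03719 + 0.02364 = 0.06082
R_eff = 1/U_eff = 16.44 ft²·°F·h/BTU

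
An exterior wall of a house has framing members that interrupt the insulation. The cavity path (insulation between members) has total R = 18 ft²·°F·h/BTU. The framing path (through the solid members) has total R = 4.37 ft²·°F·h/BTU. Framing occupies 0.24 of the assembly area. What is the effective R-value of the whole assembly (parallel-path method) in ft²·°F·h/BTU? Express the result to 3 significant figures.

U_eff = 0.76/18 + 0.24/4.37 = 0.04222 + 0.05492 = 0.09714
R_eff = 1/U_eff = 10.29 ft²·°F·h/BTU

10.3 ft²·°F·h/BTU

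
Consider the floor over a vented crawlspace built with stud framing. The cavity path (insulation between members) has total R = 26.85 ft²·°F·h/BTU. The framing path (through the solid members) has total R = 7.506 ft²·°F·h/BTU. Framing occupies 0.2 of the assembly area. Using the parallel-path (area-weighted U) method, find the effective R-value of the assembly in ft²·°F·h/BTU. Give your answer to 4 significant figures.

17.72 ft²·°F·h/BTU

U_eff = 0.8/26.85 + 0.2/7.506 = 0.029795 + 0.026645 = 0.056441
R_eff = 1/U_eff = 17.718 ft²·°F·h/BTU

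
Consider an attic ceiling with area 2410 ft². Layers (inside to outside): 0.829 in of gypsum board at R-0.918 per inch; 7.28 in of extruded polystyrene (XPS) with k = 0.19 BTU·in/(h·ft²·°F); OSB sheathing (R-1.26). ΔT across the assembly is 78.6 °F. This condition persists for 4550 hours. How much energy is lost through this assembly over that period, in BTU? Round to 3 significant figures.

0.829 × 0.918 = 0.761
7.28/0.19 = 38.32
R_total = 0.761 + 38.32 + 1.26 = 40.34 ft²·°F·h/BTU
Q = 2410 × 78.6 / 40.34 = 4696 BTU/h
E = 4696 × 4550 = 21370000 BTU

21400000 BTU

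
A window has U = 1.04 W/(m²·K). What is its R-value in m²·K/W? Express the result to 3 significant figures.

R = 1/U = 1/1.04 = 0.9615

0.962 m²·K/W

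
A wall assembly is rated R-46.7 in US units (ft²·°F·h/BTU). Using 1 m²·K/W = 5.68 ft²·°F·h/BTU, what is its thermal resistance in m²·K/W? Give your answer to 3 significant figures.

R_SI = 46.7/5.68 = 8.222

8.22 m²·K/W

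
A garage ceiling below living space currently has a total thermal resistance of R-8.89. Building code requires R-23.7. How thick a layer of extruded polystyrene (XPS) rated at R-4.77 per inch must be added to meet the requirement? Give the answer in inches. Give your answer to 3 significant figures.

ΔR = 23.7 − 8.89 = 14.81 ft²·°F·h/BTU
L = ΔR / (R/in) = 14.81/4.77 = 3.105 in

3.10 in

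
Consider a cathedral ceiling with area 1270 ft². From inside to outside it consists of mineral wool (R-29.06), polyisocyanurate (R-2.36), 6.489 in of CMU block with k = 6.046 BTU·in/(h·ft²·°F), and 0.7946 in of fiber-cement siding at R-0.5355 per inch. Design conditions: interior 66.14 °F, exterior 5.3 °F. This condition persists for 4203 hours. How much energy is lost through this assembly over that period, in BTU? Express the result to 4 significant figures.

9865000 BTU

6.489/6.046 = 1.0733
0.7946 × 0.5355 = 0.42551
R_total = 29.06 + 2.36 + 1.0733 + 0.42551 = 32.919 ft²·°F·h/BTU
Q = 1270 × (66.14 − 5.3) / 32.919 = 2347.2 BTU/h
E = 2347.2 × 4203 = 9865300 BTU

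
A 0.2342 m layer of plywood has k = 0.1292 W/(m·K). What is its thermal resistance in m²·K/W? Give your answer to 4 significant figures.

R = L/k = 0.2342/0.1292 = 1.8127 m²·K/W

1.813 m²·K/W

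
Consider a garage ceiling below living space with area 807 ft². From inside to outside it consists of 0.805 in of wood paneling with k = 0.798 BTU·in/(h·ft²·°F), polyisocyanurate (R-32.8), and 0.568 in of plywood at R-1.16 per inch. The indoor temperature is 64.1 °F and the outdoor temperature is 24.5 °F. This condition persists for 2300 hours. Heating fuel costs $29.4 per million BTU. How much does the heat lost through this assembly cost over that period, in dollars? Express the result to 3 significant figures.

62.7 dollars

0.805/0.798 = 1.009
0.568 × 1.16 = 0.6589
R_total = 1.009 + 32.8 + 0.6589 = 34.47 ft²·°F·h/BTU
Q = 807 × (64.1 − 24.5) / 34.47 = 927.2 BTU/h
E = 927.2 × 2300 = 2132000 BTU
Cost = 2132000/10⁶ × 29.4 = $62.69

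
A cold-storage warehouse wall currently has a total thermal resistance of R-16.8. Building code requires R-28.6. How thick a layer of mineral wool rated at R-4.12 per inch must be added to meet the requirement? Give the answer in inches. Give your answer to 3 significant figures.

2.86 in

ΔR = 28.6 − 16.8 = 11.8 ft²·°F·h/BTU
L = ΔR / (R/in) = 11.8/4.12 = 2.864 in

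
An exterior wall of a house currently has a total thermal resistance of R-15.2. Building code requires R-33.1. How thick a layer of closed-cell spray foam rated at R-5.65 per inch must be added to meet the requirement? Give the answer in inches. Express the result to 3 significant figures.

3.17 in

ΔR = 33.1 − 15.2 = 17.9 ft²·°F·h/BTU
L = ΔR / (R/in) = 17.9/5.65 = 3.168 in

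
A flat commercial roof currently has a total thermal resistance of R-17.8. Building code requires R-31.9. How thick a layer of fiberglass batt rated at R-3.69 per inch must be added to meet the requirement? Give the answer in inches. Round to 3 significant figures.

ΔR = 31.9 − 17.8 = 14.1 ft²·°F·h/BTU
L = ΔR / (R/in) = 14.1/3.69 = 3.821 in

3.82 in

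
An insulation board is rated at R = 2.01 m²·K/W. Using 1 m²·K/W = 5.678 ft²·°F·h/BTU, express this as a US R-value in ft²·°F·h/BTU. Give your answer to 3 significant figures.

11.4 ft²·°F·h/BTU

R_US = 2.01 × 5.678 = 11.41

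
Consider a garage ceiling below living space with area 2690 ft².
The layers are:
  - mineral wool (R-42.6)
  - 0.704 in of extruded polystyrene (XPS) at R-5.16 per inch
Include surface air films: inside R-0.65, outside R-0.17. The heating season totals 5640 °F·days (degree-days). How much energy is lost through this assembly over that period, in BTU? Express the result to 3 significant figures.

7740000 BTU

0.704 × 5.16 = 3.633
R_total = 0.65 + 42.6 + 3.633 + 0.17 = 47.05 ft²·°F·h/BTU
E = A × HDD × 24 / R = 2690 × 5640 × 24 / 47.05 = 7739000 BTU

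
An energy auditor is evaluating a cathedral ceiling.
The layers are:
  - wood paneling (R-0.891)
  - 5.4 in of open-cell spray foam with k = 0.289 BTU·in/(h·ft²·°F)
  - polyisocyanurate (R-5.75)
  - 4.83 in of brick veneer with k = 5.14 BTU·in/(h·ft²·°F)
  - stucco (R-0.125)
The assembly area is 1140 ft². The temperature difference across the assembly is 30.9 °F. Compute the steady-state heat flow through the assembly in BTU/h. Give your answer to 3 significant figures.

5.4/0.289 = 18.69
4.83/5.14 = 0.9397
R_total = 0.891 + 18.69 + 5.75 + 0.9397 + 0.125 = 26.39 ft²·°F·h/BTU
Q = A·ΔT/R = 1140 × 30.9 / 26.39 = 1335 BTU/h

1330 BTU/h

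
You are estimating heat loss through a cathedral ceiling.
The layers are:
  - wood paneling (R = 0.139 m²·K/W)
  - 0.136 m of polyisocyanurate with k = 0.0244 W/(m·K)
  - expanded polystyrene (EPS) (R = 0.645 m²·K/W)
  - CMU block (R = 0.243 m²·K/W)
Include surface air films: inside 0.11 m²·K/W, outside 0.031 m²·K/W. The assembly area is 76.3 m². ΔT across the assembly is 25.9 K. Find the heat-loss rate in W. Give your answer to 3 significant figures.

0.136/0.0244 = 5.574
R_total = 0.11 + 0.139 + 5.574 + 0.645 + 0.243 + 0.031 = 6.742 m²·K/W
Q = A·ΔT/R = 76.3 × 25.9 / 6.742 = 293.1 W

293 W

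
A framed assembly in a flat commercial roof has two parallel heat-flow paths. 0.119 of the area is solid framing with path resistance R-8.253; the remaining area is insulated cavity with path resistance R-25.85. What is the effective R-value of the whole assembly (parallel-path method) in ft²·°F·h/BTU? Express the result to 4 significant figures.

20.62 ft²·°F·h/BTU

U_eff = 0.881/25.85 + 0.119/8.253 = 0.034081 + 0.014419 = 0.0485
R_eff = 1/U_eff = 20.618 ft²·°F·h/BTU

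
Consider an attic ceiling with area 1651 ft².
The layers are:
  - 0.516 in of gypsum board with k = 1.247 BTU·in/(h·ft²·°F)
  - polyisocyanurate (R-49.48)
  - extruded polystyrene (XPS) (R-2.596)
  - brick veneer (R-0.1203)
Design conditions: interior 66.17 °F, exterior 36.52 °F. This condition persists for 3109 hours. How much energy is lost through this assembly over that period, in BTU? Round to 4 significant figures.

2893000 BTU

0.516/1.247 = 0.41379
R_total = 0.41379 + 49.48 + 2.596 + 0.1203 = 52.61 ft²·°F·h/BTU
Q = 1651 × (66.17 − 36.52) / 52.61 = 930.47 BTU/h
E = 930.47 × 3109 = 2892800 BTU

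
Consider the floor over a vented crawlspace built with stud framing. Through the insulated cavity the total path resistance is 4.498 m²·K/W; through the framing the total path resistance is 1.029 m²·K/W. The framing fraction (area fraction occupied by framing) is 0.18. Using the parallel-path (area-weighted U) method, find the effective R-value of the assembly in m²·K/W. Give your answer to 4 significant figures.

U_eff = 0.82/4.498 + 0.18/1.029 = 0.1823 + 0.17493 = 0.35723
R_eff = 1/U_eff = 2.7993 m²·K/W

2.799 m²·K/W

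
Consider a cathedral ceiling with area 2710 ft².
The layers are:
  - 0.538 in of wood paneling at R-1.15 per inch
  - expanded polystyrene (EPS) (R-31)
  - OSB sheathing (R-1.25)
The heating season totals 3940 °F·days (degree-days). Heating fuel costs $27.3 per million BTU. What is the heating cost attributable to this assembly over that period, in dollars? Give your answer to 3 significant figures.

0.538 × 1.15 = 0.6187
R_total = 0.6187 + 31 + 1.25 = 32.87 ft²·°F·h/BTU
E = A × HDD × 24 / R = 2710 × 3940 × 24 / 32.87 = 7796000 BTU
Cost = 7796000/10⁶ × 27.3 = $212.8

213 dollars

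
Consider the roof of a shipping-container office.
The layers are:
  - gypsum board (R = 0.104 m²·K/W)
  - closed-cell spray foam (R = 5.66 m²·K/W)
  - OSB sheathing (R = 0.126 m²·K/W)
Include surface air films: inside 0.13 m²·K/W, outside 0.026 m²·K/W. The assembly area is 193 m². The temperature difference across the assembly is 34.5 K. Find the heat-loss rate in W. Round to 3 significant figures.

1100 W

R_total = 0.13 + 0.104 + 5.66 + 0.126 + 0.026 = 6.046 m²·K/W
Q = A·ΔT/R = 193 × 34.5 / 6.046 = 1101 W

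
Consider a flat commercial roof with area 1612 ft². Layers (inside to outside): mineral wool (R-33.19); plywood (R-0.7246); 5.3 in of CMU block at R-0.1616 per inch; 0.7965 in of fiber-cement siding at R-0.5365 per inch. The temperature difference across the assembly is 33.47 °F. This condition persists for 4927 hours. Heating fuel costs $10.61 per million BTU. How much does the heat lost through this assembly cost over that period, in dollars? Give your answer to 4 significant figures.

80.13 dollars

5.3 × 0.1616 = 0.85648
0.7965 × 0.5365 = 0.42732
R_total = 33.19 + 0.7246 + 0.85648 + 0.42732 = 35.198 ft²·°F·h/BTU
Q = 1612 × 33.47 / 35.198 = 1532.8 BTU/h
E = 1532.8 × 4927 = 7552300 BTU
Cost = 7552300/10⁶ × 10.61 = $80.13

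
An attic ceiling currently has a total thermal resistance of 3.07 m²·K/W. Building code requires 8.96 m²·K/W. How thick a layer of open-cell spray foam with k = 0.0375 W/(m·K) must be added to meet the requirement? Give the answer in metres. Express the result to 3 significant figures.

0.221 m

ΔR = 8.96 − 3.07 = 5.89 m²·K/W
L = ΔR × k = 5.89 × 0.0375 = 0.2209 m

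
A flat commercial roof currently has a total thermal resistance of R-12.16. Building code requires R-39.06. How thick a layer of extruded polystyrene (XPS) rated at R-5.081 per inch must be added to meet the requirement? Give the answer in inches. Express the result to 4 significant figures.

ΔR = 39.06 − 12.16 = 26.9 ft²·°F·h/BTU
L = ΔR / (R/in) = 26.9/5.081 = 5.2942 in

5.294 in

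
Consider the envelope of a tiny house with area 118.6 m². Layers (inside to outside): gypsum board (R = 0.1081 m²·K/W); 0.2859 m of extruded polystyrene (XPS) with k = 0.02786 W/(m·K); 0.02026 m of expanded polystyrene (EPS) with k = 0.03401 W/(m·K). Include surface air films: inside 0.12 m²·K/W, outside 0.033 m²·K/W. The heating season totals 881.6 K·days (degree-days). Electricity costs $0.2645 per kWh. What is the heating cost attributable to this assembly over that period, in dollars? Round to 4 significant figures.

59.69 dollars

0.2859/0.02786 = 10.262
0.02026/0.03401 = 0.59571
R_total = 0.12 + 0.1081 + 10.262 + 0.59571 + 0.033 = 11.119 m²·K/W
E = A × HDD × 24 / R / 1000 = 118.6 × 881.6 × 24 / 11.119 / 1000 = 225.69 kWh
Cost = 225.69 × 0.2645 = $59.694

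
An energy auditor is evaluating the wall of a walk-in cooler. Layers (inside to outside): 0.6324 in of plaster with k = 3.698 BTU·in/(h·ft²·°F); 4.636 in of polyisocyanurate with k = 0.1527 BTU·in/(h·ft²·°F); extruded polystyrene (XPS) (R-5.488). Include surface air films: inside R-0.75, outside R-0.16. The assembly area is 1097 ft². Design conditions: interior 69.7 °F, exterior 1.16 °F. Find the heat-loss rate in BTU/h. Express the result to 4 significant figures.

0.6324/3.698 = 0.17101
4.636/0.1527 = 30.36
R_total = 0.75 + 0.17101 + 30.36 + 5.488 + 0.16 = 36.929 ft²·°F·h/BTU
Q = A·ΔT/R = 1097 × (69.7 − 1.16) / 36.929 = 2036 BTU/h

2036 BTU/h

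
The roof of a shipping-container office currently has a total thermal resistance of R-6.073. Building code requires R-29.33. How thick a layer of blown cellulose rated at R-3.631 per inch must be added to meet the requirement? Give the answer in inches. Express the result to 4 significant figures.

6.405 in

ΔR = 29.33 − 6.073 = 23.257 ft²·°F·h/BTU
L = ΔR / (R/in) = 23.257/3.631 = 6.4051 in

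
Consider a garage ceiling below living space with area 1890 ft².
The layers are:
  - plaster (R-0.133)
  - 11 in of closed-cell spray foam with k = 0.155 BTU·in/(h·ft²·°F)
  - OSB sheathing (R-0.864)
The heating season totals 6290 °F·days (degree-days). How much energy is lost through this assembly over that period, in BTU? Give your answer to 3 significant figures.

11/0.155 = 70.97
R_total = 0.133 + 70.97 + 0.864 = 71.96 ft²·°F·h/BTU
E = A × HDD × 24 / R = 1890 × 6290 × 24 / 71.96 = 3965000 BTU

3960000 BTU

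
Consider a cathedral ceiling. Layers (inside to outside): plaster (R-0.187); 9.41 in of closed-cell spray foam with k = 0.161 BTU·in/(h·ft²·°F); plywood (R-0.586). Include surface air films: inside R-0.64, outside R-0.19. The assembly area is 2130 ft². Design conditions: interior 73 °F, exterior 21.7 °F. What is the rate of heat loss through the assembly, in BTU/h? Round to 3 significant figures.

1820 BTU/h

9.41/0.161 = 58.45
R_total = 0.64 + 0.187 + 58.45 + 0.586 + 0.19 = 60.05 ft²·°F·h/BTU
Q = A·ΔT/R = 2130 × (73 − 21.7) / 60.05 = 1820 BTU/h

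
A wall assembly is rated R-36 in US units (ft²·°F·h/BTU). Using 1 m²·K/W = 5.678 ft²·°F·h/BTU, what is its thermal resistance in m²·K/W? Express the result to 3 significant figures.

R_SI = 36/5.678 = 6.34

6.34 m²·K/W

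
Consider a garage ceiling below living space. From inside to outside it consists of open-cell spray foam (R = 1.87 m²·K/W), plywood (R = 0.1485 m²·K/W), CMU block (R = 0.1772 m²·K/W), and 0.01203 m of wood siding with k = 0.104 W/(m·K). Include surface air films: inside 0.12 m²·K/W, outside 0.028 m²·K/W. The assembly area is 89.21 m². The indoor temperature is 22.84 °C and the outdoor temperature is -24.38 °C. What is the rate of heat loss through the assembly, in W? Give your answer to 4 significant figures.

1713 W

0.01203/0.104 = 0.11567
R_total = 0.12 + 1.87 + 0.1485 + 0.1772 + 0.11567 + 0.028 = 2.4594 m²·K/W
Q = A·ΔT/R = 89.21 × (22.84 − (-24.38)) / 2.4594 = 1712.8 W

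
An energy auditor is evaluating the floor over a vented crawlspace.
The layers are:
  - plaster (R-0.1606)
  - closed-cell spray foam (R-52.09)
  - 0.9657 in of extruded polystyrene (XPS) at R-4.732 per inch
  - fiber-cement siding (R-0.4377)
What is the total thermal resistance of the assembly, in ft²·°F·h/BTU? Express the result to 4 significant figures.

0.9657 × 4.732 = 4.5697
R_total = 0.1606 + 52.09 + 4.5697 + 0.4377 = 57.258 ft²·°F·h/BTU

57.26 ft²·°F·h/BTU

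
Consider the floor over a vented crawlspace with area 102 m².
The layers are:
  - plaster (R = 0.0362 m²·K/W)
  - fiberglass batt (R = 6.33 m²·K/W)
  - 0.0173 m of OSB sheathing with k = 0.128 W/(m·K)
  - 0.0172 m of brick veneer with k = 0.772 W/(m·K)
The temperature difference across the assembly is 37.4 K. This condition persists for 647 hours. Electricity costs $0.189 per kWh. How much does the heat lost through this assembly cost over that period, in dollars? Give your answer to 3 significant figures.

0.0173/0.128 = 0.1352
0.0172/0.772 = 0.02228
R_total = 0.0362 + 6.33 + 0.1352 + 0.02228 = 6.524 m²·K/W
Q = 102 × 37.4 / 6.524 = 584.8 W
E = 584.8 W × 647 h / 1000 = 378.3 kWh
Cost = 378.3 × 0.189 = $71.51

71.5 dollars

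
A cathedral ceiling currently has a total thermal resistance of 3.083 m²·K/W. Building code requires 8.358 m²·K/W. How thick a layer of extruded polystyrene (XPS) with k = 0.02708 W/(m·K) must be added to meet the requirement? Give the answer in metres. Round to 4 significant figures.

0.1428 m

ΔR = 8.358 − 3.083 = 5.275 m²·K/W
L = ΔR × k = 5.275 × 0.02708 = 0.14285 m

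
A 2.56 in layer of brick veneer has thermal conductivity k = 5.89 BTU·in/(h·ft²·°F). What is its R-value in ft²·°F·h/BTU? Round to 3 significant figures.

0.435 ft²·°F·h/BTU

R = L/k = 2.56/5.89 = 0.4346 ft²·°F·h/BTU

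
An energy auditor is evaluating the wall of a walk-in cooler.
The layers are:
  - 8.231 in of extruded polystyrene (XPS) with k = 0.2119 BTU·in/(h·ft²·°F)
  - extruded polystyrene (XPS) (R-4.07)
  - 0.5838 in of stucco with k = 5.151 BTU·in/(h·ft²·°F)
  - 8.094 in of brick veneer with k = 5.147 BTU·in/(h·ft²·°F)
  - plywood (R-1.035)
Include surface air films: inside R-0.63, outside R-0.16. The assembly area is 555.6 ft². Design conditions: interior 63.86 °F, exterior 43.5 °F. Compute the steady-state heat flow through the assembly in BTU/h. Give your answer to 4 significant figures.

8.231/0.2119 = 38.844
0.5838/5.151 = 0.11334
8.094/5.147 = 1.5726
R_total = 0.63 + 38.844 + 4.07 + 0.11334 + 1.5726 + 1.035 + 0.16 = 46.425 ft²·°F·h/BTU
Q = A·ΔT/R = 555.6 × (63.86 − 43.5) / 46.425 = 243.66 BTU/h

243.7 BTU/h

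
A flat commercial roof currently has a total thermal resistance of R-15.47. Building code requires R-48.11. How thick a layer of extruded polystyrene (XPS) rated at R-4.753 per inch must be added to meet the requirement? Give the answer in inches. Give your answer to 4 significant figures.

ΔR = 48.11 − 15.47 = 32.64 ft²·°F·h/BTU
L = ΔR / (R/in) = 32.64/4.753 = 6.8672 in

6.867 in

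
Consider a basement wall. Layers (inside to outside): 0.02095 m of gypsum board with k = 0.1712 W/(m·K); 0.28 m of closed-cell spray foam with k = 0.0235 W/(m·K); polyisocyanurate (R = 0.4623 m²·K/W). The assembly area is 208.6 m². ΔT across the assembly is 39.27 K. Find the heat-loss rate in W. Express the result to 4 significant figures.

0.02095/0.1712 = 0.12237
0.28/0.0235 = 11.915
R_total = 0.12237 + 11.915 + 0.4623 = 12.5 m²·K/W
Q = A·ΔT/R = 208.6 × 39.27 / 12.5 = 655.36 W

655.4 W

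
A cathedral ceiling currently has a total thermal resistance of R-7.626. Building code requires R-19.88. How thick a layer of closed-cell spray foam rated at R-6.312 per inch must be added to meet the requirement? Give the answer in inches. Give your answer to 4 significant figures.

1.941 in

ΔR = 19.88 − 7.626 = 12.254 ft²·°F·h/BTU
L = ΔR / (R/in) = 12.254/6.312 = 1.9414 in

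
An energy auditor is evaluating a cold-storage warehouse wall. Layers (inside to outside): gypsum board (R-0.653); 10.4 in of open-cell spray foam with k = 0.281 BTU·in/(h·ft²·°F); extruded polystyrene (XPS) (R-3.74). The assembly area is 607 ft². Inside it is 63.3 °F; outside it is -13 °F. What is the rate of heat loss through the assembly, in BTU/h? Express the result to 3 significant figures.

10.4/0.281 = 37.01
R_total = 0.653 + 37.01 + 3.74 = 41.4 ft²·°F·h/BTU
Q = A·ΔT/R = 607 × (63.3 − (-13)) / 41.4 = 1119 BTU/h

1120 BTU/h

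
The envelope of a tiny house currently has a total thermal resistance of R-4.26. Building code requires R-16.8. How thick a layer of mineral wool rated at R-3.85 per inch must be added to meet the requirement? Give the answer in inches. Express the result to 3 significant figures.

ΔR = 16.8 − 4.26 = 12.54 ft²·°F·h/BTU
L = ΔR / (R/in) = 12.54/3.85 = 3.257 in

3.26 in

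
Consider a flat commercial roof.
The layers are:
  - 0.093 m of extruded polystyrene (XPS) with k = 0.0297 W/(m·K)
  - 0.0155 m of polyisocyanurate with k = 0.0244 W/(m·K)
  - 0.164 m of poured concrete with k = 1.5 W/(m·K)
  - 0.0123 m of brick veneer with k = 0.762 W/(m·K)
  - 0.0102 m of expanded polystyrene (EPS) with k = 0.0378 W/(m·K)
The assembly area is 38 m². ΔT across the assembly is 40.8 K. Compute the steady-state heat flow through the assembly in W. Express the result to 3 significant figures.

373 W

0.093/0.0297 = 3.131
0.0155/0.0244 = 0.6352
0.164/1.5 = 0.1093
0.0123/0.762 = 0.01614
0.0102/0.0378 = 0.2698
R_total = 3.131 + 0.6352 + 0.1093 + 0.01614 + 0.2698 = 4.162 m²·K/W
Q = A·ΔT/R = 38 × 40.8 / 4.162 = 372.5 W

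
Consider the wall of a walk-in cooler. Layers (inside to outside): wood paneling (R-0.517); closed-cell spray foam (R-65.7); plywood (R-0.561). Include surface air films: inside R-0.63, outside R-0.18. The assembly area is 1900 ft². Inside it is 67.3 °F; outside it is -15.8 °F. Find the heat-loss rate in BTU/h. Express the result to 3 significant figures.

2340 BTU/h

R_total = 0.63 + 0.517 + 65.7 + 0.561 + 0.18 = 67.59 ft²·°F·h/BTU
Q = A·ΔT/R = 1900 × (67.3 − (-15.8)) / 67.59 = 2336 BTU/h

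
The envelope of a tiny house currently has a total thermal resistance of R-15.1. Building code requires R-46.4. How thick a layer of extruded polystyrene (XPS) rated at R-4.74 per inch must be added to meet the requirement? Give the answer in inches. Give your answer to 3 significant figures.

6.60 in

ΔR = 46.4 − 15.1 = 31.3 ft²·°F·h/BTU
L = ΔR / (R/in) = 31.3/4.74 = 6.603 in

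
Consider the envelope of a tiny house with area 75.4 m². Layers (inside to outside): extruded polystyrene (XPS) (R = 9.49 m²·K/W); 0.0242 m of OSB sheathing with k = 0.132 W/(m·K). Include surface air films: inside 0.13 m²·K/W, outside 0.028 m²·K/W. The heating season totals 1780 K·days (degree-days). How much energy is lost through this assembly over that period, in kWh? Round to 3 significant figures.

0.0242/0.132 = 0.1833
R_total = 0.13 + 9.49 + 0.1833 + 0.028 = 9.831 m²·K/W
E = A × HDD × 24 / R / 1000 = 75.4 × 1780 × 24 / 9.831 / 1000 = 327.6 kWh

328 kWh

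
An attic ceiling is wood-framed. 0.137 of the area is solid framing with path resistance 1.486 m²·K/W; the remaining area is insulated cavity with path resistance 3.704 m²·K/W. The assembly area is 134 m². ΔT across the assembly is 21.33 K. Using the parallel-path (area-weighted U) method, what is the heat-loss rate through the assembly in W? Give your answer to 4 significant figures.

929.5 W

U_eff = 0.863/3.704 + 0.137/1.486 = 0.23299 + 0.092194 = 0.32519
R_eff = 1/U_eff = 3.0752 m²·K/W
Q = 134 × 21.33 / 3.0752 = 929.45 W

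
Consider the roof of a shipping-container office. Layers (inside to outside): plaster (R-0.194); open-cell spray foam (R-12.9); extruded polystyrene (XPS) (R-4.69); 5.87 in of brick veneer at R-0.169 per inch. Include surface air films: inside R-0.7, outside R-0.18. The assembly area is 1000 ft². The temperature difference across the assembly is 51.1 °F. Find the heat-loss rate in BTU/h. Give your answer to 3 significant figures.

5.87 × 0.169 = 0.992
R_total = 0.7 + 0.194 + 12.9 + 4.69 + 0.992 + 0.18 = 19.66 ft²·°F·h/BTU
Q = A·ΔT/R = 1000 × 51.1 / 19.66 = 2600 BTU/h

2600 BTU/h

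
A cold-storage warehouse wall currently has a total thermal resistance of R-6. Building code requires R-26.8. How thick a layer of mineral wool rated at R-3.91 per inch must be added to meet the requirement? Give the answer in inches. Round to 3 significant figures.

5.32 in

ΔR = 26.8 − 6 = 20.8 ft²·°F·h/BTU
L = ΔR / (R/in) = 20.8/3.91 = 5.32 in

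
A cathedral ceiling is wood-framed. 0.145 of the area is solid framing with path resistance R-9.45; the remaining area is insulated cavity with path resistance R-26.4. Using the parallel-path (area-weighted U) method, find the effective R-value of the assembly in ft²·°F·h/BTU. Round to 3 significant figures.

21.0 ft²·°F·h/BTU

U_eff = 0.855/26.4 + 0.145/9.45 = 0.03239 + 0.01534 = 0.04773
R_eff = 1/U_eff = 20.95 ft²·°F·h/BTU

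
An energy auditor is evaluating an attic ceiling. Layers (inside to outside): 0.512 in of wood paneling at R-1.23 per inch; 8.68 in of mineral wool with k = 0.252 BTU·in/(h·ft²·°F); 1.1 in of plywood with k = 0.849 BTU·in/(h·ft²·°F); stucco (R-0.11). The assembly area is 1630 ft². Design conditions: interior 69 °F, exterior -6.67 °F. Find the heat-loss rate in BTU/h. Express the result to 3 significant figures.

3380 BTU/h

0.512 × 1.23 = 0.6298
8.68/0.252 = 34.44
1.1/0.849 = 1.296
R_total = 0.6298 + 34.44 + 1.296 + 0.11 = 36.48 ft²·°F·h/BTU
Q = A·ΔT/R = 1630 × (69 − (-6.67)) / 36.48 = 3381 BTU/h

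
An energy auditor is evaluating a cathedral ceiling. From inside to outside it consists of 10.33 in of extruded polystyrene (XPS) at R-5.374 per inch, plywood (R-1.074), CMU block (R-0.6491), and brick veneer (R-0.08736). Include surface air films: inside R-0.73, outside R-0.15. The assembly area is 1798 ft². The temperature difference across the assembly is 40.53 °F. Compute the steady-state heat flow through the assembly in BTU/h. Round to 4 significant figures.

10.33 × 5.374 = 55.513
R_total = 0.73 + 55.513 + 1.074 + 0.6491 + 0.08736 + 0.15 = 58.204 ft²·°F·h/BTU
Q = A·ΔT/R = 1798 × 40.53 / 58.204 = 1252 BTU/h

1252 BTU/h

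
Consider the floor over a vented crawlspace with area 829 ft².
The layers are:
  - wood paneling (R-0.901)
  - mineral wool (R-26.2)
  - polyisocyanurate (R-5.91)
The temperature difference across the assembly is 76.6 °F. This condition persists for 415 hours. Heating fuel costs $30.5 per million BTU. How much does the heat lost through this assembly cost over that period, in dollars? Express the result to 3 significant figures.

R_total = 0.901 + 26.2 + 5.91 = 33.01 ft²·°F·h/BTU
Q = 829 × 76.6 / 33.01 = 1924 BTU/h
E = 1924 × 415 = 798300 BTU
Cost = 798300/10⁶ × 30.5 = $24.35

24.3 dollars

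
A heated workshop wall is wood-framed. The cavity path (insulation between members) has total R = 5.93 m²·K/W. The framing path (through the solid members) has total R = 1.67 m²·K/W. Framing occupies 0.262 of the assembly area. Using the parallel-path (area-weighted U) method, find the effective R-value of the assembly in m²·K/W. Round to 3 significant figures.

3.55 m²·K/W

U_eff = 0.738/5.93 + 0.262/1.67 = 0.1245 + 0.1569 = 0.2813
R_eff = 1/U_eff = 3.554 m²·K/W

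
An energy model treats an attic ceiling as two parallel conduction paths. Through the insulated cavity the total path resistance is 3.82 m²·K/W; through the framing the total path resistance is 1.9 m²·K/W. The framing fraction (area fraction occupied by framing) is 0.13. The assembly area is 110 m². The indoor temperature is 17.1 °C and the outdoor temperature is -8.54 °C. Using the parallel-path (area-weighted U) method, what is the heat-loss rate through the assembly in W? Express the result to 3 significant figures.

835 W

U_eff = 0.87/3.82 + 0.13/1.9 = 0.2277 + 0.06842 = 0.2962
R_eff = 1/U_eff = 3.376 m²·K/W
Q = 110 × (17.1 − (-8.54)) / 3.376 = 835.3 W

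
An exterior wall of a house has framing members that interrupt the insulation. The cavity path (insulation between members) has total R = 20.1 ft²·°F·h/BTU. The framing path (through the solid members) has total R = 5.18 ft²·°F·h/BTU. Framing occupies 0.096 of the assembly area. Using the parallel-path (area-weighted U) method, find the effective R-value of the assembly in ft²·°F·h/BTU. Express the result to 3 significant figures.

15.7 ft²·°F·h/BTU

U_eff = 0.904/20.1 + 0.096/5.18 = 0.04498 + 0.01853 = 0.06351
R_eff = 1/U_eff = 15.75 ft²·°F·h/BTU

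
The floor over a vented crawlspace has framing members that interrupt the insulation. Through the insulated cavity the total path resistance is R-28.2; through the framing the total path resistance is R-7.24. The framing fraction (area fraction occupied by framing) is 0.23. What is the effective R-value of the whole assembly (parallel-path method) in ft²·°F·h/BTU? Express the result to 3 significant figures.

U_eff = 0.77/28.2 + 0.23/7.24 = 0.0273 + 0.03177 = 0.05907
R_eff = 1/U_eff = 16.93 ft²·°F·h/BTU

16.9 ft²·°F·h/BTU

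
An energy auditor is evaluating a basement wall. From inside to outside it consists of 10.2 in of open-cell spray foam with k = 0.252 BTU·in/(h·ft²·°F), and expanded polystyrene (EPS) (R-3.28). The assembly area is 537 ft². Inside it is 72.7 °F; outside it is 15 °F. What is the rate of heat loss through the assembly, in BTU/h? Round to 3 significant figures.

708 BTU/h

10.2/0.252 = 40.48
R_total = 40.48 + 3.28 = 43.76 ft²·°F·h/BTU
Q = A·ΔT/R = 537 × (72.7 − 15) / 43.76 = 708.1 BTU/h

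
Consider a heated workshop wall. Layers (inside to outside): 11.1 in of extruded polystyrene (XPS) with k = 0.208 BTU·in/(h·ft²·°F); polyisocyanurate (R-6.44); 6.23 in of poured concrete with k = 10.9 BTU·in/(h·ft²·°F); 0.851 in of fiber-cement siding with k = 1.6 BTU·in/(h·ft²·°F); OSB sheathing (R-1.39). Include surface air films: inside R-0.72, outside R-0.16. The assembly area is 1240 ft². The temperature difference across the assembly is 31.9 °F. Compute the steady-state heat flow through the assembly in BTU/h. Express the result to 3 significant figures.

626 BTU/h

11.1/0.208 = 53.37
6.23/10.9 = 0.5716
0.851/1.6 = 0.5319
R_total = 0.72 + 53.37 + 6.44 + 0.5716 + 0.5319 + 1.39 + 0.16 = 63.18 ft²·°F·h/BTU
Q = A·ΔT/R = 1240 × 31.9 / 63.18 = 626.1 BTU/h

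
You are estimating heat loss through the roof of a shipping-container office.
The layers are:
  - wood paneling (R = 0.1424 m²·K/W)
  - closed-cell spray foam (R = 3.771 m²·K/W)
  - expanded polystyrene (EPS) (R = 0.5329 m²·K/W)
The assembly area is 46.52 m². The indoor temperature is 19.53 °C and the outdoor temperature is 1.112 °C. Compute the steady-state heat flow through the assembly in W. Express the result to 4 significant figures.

R_total = 0.1424 + 3.771 + 0.5329 = 4.4463 m²·K/W
Q = A·ΔT/R = 46.52 × (19.53 − 1.112) / 4.4463 = 192.7 W

192.7 W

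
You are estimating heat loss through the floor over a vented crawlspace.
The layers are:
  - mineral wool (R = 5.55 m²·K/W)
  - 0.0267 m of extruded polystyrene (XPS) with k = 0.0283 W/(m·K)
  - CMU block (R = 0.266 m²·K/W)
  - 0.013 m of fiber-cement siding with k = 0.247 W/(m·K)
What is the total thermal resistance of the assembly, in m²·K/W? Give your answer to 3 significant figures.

6.81 m²·K/W

0.0267/0.0283 = 0.9435
0.013/0.247 = 0.05263
R_total = 5.55 + 0.9435 + 0.266 + 0.05263 = 6.812 m²·K/W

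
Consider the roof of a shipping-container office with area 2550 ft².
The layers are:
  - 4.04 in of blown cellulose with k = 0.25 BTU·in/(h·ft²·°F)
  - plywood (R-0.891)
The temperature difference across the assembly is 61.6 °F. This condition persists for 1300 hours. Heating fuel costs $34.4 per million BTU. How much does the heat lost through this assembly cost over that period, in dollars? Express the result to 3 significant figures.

412 dollars

4.04/0.25 = 16.16
R_total = 16.16 + 0.891 = 17.05 ft²·°F·h/BTU
Q = 2550 × 61.6 / 17.05 = 9212 BTU/h
E = 9212 × 1300 = 11980000 BTU
Cost = 11980000/10⁶ × 34.4 = $412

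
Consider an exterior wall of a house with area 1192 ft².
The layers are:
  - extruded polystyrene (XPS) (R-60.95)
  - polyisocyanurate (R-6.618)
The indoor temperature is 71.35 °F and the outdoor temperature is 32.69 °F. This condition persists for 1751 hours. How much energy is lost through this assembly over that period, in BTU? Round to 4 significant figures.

R_total = 60.95 + 6.618 = 67.568 ft²·°F·h/BTU
Q = 1192 × (71.35 − 32.69) / 67.568 = 682.02 BTU/h
E = 682.02 × 1751 = 1194200 BTU

1194000 BTU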